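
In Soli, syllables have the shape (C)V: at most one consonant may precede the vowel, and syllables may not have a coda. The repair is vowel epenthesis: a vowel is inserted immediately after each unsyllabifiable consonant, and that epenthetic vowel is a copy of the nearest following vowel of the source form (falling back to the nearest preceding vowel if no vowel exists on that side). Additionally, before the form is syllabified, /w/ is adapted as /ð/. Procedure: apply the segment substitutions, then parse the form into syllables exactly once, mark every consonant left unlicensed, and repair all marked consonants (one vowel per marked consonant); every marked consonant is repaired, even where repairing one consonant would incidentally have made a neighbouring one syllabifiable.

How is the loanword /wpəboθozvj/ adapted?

Substitution: /w/ → /ð/, giving /ðpəboθozvj/.
Syllabifying with onset maximization leaves /ð/, /z/, /v/, /j/ stranded (no codas are permitted; onsets are limited to one consonant).
Inserting the epenthetic vowel yields /ð/ → /ðə/, /z/ → /zo/, /v/ → /vo/, /j/ → /jo/.

ðəpəboθozovojo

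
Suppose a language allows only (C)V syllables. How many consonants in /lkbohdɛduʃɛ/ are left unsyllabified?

Syllabifying with onset maximization leaves /l/, /k/, /h/ stranded (no codas are permitted; onsets are limited to one consonant).

3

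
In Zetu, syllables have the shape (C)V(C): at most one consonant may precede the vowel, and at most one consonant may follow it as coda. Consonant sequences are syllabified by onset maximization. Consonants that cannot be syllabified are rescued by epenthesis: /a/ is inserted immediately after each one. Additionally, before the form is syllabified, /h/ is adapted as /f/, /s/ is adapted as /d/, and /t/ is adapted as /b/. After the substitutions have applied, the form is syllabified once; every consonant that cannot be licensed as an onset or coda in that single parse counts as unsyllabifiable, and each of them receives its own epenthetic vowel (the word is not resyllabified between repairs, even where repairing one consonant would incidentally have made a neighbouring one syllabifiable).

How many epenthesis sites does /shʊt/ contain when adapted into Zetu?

1

After substitution the input is /dfʊb/.
The unsyllabifiable consonants are /d/; each receives one epenthetic vowel.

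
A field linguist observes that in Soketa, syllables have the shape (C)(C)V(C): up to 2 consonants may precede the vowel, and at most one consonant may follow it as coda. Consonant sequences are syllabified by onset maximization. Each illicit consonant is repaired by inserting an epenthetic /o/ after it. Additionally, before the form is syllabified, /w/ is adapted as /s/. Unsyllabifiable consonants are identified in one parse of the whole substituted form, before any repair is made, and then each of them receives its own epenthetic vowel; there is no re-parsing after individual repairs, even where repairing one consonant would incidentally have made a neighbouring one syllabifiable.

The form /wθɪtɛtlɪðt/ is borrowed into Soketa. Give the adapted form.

sθɪtɛtlɪðto

Substitution: /w/ → /s/, giving /sθɪtɛtlɪðt/.
Syllabifying with onset maximization leaves /t/ stranded (at most one coda consonant is licensed; onsets may contain at most 2 consonants).
Each unlicensed consonant becomes the onset of a new syllable: /t/ → /to/.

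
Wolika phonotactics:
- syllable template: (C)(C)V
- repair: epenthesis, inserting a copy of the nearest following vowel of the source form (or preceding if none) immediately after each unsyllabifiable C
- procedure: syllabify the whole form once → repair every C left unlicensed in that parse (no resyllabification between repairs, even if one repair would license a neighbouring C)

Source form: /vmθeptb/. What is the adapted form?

vemθepetebe

The consonants /v/, /p/, /t/, /b/ cannot be parsed into a legal (C)(C)V syllable (no codas are permitted; onsets may contain at most 2 consonants).
Epenthesis after each stranded consonant: /v/ → /ve/, /p/ → /pe/, /t/ → /te/, /b/ → /be/.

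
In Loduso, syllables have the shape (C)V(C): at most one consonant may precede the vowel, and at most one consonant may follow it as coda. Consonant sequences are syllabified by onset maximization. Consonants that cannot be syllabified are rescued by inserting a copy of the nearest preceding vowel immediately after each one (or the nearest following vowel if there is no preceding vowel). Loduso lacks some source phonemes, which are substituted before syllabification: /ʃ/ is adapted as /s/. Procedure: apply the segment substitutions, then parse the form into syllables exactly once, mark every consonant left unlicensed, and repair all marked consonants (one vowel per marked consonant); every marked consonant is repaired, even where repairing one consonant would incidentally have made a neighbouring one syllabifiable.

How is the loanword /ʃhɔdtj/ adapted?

sɔhɔdtɔjɔ

Substitution: /ʃ/ → /s/, giving /shɔdtj/.
Under (C)V(C), the unsyllabifiable consonants are /s/, /t/, /j/ (at most one coda consonant is licensed; onsets are limited to one consonant).
Epenthesis after each stranded consonant: /s/ → /sɔ/, /t/ → /tɔ/, /j/ → /jɔ/.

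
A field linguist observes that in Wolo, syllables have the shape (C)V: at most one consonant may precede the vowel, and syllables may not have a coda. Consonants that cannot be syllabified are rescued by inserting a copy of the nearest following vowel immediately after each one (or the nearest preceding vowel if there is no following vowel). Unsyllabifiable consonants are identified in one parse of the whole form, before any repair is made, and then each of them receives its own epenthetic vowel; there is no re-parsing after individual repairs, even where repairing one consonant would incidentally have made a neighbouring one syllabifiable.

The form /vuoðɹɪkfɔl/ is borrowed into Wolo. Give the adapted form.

The consonants /ð/, /k/, /l/ cannot be parsed into a legal (C)V syllable (no codas are permitted; onsets are limited to one consonant).
Inserting the epenthetic vowel yields /ð/ → /ðɪ/, /k/ → /kɔ/, /l/ → /lɔ/.

vuoðɪɹɪkɔfɔlɔ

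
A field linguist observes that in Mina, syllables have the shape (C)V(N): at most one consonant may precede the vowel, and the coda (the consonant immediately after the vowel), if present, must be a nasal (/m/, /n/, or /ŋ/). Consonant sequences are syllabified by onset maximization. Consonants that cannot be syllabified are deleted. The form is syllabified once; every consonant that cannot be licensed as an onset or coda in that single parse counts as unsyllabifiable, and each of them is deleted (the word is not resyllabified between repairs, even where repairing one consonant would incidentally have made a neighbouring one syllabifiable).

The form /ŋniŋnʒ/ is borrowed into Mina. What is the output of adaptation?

niŋ

Under (C)V(N), the unsyllabifiable consonants are /ŋ/, /n/, /ʒ/ (only a nasal (/m/, /n/, or /ŋ/) is licensed in coda position; onsets are limited to one consonant).
Each unlicensed consonant is deleted: /ŋ/, /n/, /ʒ/.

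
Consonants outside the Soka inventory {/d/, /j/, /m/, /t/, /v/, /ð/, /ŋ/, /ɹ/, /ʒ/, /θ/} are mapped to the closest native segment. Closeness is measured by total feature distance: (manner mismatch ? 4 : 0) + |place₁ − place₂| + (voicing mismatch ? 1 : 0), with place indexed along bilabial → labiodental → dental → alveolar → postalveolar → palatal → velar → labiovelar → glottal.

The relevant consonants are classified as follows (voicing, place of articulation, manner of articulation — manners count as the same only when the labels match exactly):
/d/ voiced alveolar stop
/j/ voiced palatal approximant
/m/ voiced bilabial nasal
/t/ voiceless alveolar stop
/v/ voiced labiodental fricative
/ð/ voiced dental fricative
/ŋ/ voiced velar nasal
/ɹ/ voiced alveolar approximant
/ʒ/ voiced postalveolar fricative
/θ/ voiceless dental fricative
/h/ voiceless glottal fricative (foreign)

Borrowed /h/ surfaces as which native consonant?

/ʒ/ is closest: same manner (fricative), place distance 4 (glottal→postalveolar), voicing differs (+1); total 5. Next closest is /θ/ at distance 6.

ʒ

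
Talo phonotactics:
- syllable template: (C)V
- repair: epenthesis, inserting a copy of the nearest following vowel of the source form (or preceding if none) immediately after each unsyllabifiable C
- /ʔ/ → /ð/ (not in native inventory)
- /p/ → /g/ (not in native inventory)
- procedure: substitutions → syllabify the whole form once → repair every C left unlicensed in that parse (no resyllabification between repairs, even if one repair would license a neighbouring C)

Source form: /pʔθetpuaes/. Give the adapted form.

geðeθetuguaese

Substitution: /p/ → /g/, /ʔ/ → /ð/, giving /gðθetguaes/.
Under (C)V, the unsyllabifiable consonants are /g/, /ð/, /t/, /s/ (no codas are permitted; onsets are limited to one consonant).
Inserting the epenthetic vowel yields /g/ → /ge/, /ð/ → /ðe/, /t/ → /tu/, /s/ → /se/.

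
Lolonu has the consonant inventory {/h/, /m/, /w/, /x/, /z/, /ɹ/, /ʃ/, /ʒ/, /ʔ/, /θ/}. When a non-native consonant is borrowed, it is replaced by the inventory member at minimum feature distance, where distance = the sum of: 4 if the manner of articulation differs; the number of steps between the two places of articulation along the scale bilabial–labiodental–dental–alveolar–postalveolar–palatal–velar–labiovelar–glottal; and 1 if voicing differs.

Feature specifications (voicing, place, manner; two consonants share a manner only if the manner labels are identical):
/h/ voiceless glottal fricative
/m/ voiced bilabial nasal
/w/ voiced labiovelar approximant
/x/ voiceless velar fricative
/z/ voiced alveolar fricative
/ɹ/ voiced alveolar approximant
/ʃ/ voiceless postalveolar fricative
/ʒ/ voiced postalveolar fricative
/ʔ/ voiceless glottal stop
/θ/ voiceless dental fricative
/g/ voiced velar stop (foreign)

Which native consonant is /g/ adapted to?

ʔ

/ʔ/ is closest: same manner (stop), place distance 2 (velar→glottal), voicing differs (+1); total 3. Next closest is /w/ at distance 5.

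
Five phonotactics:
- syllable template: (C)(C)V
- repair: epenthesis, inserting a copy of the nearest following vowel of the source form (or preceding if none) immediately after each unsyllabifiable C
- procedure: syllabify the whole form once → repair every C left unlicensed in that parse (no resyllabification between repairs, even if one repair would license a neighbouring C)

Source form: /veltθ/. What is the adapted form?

veleteθe

Syllabifying with onset maximization leaves /l/, /t/, /θ/ stranded (no codas are permitted; onsets may contain at most 2 consonants).
Each unlicensed consonant becomes the onset of a new syllable: /l/ → /le/, /t/ → /te/, /θ/ → /θe/.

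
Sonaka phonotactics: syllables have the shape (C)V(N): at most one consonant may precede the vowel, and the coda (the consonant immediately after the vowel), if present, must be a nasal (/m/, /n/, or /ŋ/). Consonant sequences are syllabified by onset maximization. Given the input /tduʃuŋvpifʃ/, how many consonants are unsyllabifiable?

Syllabifying with onset maximization leaves /t/, /v/, /f/, /ʃ/ stranded (only a nasal (/m/, /n/, or /ŋ/) is licensed in coda position; onsets are limited to one consonant).

4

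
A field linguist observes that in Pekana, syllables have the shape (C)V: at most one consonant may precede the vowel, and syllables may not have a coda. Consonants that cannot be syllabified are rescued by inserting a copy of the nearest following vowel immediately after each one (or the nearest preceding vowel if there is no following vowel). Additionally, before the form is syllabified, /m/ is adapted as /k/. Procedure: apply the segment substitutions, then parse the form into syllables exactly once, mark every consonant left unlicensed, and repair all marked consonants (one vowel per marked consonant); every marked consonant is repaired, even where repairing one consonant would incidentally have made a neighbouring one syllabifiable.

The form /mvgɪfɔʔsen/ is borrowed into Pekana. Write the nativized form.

kɪvɪgɪfɔʔesene

Substitution: /m/ → /k/, giving /kvgɪfɔʔsen/.
The consonants /k/, /v/, /ʔ/, /n/ cannot be parsed into a legal (C)V syllable (no codas are permitted; onsets are limited to one consonant).
Inserting the epenthetic vowel yields /k/ → /kɪ/, /v/ → /vɪ/, /ʔ/ → /ʔe/, /n/ → /ne/.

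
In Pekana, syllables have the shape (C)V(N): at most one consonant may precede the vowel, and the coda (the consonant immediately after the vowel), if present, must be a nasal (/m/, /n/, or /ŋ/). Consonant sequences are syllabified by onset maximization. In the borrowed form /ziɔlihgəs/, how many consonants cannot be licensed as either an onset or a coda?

2

Under (C)V(N), the unsyllabifiable consonants are /h/, /s/ (only a nasal (/m/, /n/, or /ŋ/) is licensed in coda position; onsets are limited to one consonant).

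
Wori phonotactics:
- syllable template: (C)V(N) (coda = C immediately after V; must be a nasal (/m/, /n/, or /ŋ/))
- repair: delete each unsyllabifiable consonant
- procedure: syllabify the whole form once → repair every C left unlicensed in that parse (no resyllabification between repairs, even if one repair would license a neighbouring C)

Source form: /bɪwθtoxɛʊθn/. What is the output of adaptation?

bɪtoxɛʊ

Syllabifying with onset maximization leaves /w/, /θ/, /θ/, /n/ stranded (only a nasal (/m/, /n/, or /ŋ/) is licensed in coda position; onsets are limited to one consonant).
Deletion applies to /w/, /θ/, /θ/, /n/.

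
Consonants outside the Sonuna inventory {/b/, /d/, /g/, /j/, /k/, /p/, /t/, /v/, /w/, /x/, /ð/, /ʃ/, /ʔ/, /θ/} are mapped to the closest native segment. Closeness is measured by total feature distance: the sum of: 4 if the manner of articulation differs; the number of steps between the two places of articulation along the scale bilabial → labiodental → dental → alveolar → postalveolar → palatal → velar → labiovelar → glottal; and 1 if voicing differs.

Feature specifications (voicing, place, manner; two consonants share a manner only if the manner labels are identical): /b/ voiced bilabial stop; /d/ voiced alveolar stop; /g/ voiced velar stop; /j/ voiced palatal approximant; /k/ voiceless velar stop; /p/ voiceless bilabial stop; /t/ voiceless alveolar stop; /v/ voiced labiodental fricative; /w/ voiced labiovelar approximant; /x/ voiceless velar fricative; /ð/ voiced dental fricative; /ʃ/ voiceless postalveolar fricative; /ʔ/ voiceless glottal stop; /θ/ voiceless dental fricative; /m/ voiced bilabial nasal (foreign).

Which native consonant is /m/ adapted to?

b

/b/ is closest: manner differs (nasal→stop, +4), place distance 0 (bilabial→bilabial), same voicing; total 4. Next closest is /p/ at distance 5.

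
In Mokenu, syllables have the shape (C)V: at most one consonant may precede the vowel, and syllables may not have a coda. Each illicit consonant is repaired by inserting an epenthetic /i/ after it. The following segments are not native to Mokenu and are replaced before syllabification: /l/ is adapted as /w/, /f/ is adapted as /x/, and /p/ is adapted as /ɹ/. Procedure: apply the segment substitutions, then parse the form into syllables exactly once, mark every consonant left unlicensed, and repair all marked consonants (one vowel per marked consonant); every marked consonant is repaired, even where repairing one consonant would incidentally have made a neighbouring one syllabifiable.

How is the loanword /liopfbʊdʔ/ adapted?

Substitution: /l/ → /w/, /p/ → /ɹ/, /f/ → /x/, giving /wioɹxbʊdʔ/.
Under (C)V, the unsyllabifiable consonants are /ɹ/, /x/, /d/, /ʔ/ (no codas are permitted; onsets are limited to one consonant).
Each unlicensed consonant becomes the onset of a new syllable: /ɹ/ → /ɹi/, /x/ → /xi/, /d/ → /di/, /ʔ/ → /ʔi/.

wioɹixibʊdiʔi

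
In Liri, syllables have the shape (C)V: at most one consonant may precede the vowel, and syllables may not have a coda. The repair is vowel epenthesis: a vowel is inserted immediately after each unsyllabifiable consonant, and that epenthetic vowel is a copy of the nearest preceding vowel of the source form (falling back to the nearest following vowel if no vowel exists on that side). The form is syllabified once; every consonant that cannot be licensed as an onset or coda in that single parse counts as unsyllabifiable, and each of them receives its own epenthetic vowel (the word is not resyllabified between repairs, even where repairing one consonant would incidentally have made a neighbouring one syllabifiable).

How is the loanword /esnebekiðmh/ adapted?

esenebekiðimihi

Syllabifying with onset maximization leaves /s/, /ð/, /m/, /h/ stranded (no codas are permitted; onsets are limited to one consonant).
Each unlicensed consonant becomes the onset of a new syllable: /s/ → /se/, /ð/ → /ði/, /m/ → /mi/, /h/ → /hi/.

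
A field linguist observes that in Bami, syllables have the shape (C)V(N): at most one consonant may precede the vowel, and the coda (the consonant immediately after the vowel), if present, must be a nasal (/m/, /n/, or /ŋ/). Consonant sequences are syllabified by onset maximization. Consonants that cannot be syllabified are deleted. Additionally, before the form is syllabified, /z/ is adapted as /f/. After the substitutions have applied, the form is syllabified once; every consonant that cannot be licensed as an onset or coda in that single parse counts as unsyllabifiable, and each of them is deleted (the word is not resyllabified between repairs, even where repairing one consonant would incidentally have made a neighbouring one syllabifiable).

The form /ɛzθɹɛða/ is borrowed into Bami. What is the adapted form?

Substitution: /z/ → /f/, giving /ɛfθɹɛða/.
Syllabifying with onset maximization leaves /f/, /θ/ stranded (only a nasal (/m/, /n/, or /ŋ/) is licensed in coda position; onsets are limited to one consonant).
Deletion applies to /f/, /θ/.

ɛɹɛða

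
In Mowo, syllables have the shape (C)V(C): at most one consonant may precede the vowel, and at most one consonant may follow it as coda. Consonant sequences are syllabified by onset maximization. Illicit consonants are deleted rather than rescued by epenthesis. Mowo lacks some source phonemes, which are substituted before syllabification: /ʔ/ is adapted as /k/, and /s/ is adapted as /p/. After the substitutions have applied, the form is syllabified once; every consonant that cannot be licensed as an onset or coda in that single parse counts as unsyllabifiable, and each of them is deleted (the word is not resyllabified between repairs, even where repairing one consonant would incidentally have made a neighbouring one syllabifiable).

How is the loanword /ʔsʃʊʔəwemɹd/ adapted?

Substitution: /ʔ/ → /k/, /s/ → /p/, giving /kpʃʊkəwemɹd/.
The consonants /k/, /p/, /ɹ/, /d/ cannot be parsed into a legal (C)V(C) syllable (at most one coda consonant is licensed; onsets are limited to one consonant).
Deletion applies to /k/, /p/, /ɹ/, /d/.

ʃʊkəwem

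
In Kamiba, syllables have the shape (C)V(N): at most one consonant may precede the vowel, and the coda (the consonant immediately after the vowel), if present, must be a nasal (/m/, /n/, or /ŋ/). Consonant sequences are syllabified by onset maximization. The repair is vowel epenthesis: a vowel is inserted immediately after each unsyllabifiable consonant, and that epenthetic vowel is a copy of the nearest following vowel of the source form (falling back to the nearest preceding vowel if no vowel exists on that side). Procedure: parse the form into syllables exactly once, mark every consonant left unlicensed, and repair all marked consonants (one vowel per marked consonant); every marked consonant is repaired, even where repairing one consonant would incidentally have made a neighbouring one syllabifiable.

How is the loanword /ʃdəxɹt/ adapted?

ʃədəxəɹətə

Syllabifying with onset maximization leaves /ʃ/, /x/, /ɹ/, /t/ stranded (only a nasal (/m/, /n/, or /ŋ/) is licensed in coda position; onsets are limited to one consonant).
Each unlicensed consonant becomes the onset of a new syllable: /ʃ/ → /ʃə/, /x/ → /xə/, /ɹ/ → /ɹə/, /t/ → /tə/.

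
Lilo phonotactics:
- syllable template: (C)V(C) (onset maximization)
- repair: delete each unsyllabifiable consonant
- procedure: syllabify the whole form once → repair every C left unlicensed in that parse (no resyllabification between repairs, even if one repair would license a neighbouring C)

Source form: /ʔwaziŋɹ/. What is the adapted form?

The consonants /ʔ/, /ɹ/ cannot be parsed into a legal (C)V(C) syllable (at most one coda consonant is licensed; onsets are limited to one consonant).
Deletion applies to /ʔ/, /ɹ/.

waziŋ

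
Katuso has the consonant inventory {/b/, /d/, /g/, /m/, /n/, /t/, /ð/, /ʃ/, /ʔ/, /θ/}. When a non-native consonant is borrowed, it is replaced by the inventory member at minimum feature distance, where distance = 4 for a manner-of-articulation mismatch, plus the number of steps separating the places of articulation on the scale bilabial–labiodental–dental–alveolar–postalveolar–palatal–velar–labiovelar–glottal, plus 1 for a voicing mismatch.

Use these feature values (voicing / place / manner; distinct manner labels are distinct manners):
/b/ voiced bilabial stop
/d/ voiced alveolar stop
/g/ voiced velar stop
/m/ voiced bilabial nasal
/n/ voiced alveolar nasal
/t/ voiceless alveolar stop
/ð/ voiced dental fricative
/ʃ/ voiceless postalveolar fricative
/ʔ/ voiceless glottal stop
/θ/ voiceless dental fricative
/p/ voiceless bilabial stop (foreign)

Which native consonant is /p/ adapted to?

/b/ is closest: same manner (stop), place distance 0 (bilabial→bilabial), voicing differs (+1); total 1. Next closest is /t/ at distance 3.

b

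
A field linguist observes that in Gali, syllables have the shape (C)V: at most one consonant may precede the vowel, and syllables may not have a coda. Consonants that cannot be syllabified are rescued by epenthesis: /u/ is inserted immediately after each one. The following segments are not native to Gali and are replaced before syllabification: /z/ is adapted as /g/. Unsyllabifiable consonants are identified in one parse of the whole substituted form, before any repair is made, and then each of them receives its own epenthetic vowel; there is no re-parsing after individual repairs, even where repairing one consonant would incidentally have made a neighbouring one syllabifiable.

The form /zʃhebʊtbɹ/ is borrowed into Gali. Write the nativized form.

Substitution: /z/ → /g/, giving /gʃhebʊtbɹ/.
Under (C)V, the unsyllabifiable consonants are /g/, /ʃ/, /t/, /b/, /ɹ/ (no codas are permitted; onsets are limited to one consonant).
Inserting the epenthetic vowel yields /g/ → /gu/, /ʃ/ → /ʃu/, /t/ → /tu/, /b/ → /bu/, /ɹ/ → /ɹu/.

guʃuhebʊtubuɹu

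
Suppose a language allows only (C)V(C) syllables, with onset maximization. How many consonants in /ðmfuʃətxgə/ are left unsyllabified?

Syllabifying with onset maximization leaves /ð/, /m/, /x/ stranded (at most one coda consonant is licensed; onsets are limited to one consonant).

3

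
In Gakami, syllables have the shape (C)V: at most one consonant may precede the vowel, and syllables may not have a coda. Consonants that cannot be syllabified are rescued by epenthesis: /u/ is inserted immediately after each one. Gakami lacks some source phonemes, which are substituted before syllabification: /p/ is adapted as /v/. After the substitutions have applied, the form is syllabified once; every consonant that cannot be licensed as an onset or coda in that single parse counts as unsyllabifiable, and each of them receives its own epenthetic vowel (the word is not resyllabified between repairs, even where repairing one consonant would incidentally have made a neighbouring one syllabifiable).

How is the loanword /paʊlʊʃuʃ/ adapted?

Substitution: /p/ → /v/, giving /vaʊlʊʃuʃ/.
Under (C)V, the unsyllabifiable consonants are /ʃ/ (no codas are permitted; onsets are limited to one consonant).
Each unlicensed consonant becomes the onset of a new syllable: /ʃ/ → /ʃu/.

vaʊlʊʃuʃu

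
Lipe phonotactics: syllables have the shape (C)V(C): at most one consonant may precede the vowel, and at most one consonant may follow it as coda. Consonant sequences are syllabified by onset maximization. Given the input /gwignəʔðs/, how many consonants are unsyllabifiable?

Syllabifying with onset maximization leaves /g/, /ð/, /s/ stranded (at most one coda consonant is licensed; onsets are limited to one consonant).

3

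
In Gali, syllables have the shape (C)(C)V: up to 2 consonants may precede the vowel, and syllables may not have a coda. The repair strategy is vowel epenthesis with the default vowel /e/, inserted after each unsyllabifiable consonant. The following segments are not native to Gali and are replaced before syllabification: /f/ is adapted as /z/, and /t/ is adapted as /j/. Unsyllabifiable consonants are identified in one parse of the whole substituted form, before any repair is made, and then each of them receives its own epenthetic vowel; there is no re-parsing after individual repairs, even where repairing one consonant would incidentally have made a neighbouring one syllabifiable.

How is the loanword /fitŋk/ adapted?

Substitution: /f/ → /z/, /t/ → /j/, giving /zijŋk/.
Under (C)(C)V, the unsyllabifiable consonants are /j/, /ŋ/, /k/ (no codas are permitted; onsets may contain at most 2 consonants).
Epenthesis after each stranded consonant: /j/ → /je/, /ŋ/ → /ŋe/, /k/ → /ke/.

zijeŋeke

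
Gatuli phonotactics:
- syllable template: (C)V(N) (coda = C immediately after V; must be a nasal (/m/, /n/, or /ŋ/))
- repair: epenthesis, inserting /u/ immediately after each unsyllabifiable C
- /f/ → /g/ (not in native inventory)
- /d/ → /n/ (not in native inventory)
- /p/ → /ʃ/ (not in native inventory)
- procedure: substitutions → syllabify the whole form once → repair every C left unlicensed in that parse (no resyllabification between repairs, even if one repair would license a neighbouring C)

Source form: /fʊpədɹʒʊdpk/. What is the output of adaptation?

Substitution: /f/ → /g/, /p/ → /ʃ/, /d/ → /n/, giving /gʊʃənɹʒʊnʃk/.
Under (C)V(N), the unsyllabifiable consonants are /ɹ/, /ʃ/, /k/ (only a nasal (/m/, /n/, or /ŋ/) is licensed in coda position; onsets are limited to one consonant).
Inserting the epenthetic vowel yields /ɹ/ → /ɹu/, /ʃ/ → /ʃu/, /k/ → /ku/.

gʊʃənɹuʒʊnʃuku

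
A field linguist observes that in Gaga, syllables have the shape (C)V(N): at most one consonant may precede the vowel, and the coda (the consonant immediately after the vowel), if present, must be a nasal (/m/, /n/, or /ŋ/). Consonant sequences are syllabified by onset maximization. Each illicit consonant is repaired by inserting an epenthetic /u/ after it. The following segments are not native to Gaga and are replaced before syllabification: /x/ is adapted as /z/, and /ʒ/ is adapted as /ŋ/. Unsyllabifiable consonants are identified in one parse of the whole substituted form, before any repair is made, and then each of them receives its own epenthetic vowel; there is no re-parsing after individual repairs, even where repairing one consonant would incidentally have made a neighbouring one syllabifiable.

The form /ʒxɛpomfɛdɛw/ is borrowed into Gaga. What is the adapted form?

ŋuzɛpomfɛdɛwu

Substitution: /ʒ/ → /ŋ/, /x/ → /z/, giving /ŋzɛpomfɛdɛw/.
Under (C)V(N), the unsyllabifiable consonants are /ŋ/, /w/ (only a nasal (/m/, /n/, or /ŋ/) is licensed in coda position; onsets are limited to one consonant).
Epenthesis after each stranded consonant: /ŋ/ → /ŋu/, /w/ → /wu/.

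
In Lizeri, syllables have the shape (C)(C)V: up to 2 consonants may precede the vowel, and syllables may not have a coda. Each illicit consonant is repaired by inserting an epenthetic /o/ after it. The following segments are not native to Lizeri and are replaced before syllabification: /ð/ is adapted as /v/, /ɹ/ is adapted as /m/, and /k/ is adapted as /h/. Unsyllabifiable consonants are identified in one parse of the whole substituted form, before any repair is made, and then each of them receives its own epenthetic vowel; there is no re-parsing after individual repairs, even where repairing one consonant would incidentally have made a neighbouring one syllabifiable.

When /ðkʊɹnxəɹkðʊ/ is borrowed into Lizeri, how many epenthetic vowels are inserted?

2

After substitution the input is /vhʊmnxəmhvʊ/.
The unsyllabifiable consonants are /m/, /m/; each receives one epenthetic vowel.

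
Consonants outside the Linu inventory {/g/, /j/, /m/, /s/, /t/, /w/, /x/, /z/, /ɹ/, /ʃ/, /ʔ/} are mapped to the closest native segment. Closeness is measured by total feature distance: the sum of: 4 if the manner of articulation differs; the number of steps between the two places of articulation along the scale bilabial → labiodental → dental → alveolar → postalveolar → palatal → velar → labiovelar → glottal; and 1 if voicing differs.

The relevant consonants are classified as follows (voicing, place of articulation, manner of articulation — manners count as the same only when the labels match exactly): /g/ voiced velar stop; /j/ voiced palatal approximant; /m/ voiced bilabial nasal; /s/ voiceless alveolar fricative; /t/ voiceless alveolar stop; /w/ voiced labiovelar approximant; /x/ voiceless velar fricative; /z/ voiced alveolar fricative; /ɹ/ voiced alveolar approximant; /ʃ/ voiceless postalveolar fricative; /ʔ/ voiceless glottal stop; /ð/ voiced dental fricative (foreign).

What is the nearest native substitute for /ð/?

z

/z/ is closest: same manner (fricative), place distance 1 (dental→alveolar), same voicing; total 1. Next closest is /s/ at distance 2.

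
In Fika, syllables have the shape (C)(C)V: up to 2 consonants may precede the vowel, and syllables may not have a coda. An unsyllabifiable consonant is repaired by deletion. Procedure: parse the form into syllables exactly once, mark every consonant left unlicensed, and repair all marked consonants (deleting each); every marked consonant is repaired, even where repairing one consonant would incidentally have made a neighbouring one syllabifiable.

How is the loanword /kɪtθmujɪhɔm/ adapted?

Syllabifying with onset maximization leaves /t/, /m/ stranded (no codas are permitted; onsets may contain at most 2 consonants).
Each unlicensed consonant is deleted: /t/, /m/.

kɪθmujɪhɔ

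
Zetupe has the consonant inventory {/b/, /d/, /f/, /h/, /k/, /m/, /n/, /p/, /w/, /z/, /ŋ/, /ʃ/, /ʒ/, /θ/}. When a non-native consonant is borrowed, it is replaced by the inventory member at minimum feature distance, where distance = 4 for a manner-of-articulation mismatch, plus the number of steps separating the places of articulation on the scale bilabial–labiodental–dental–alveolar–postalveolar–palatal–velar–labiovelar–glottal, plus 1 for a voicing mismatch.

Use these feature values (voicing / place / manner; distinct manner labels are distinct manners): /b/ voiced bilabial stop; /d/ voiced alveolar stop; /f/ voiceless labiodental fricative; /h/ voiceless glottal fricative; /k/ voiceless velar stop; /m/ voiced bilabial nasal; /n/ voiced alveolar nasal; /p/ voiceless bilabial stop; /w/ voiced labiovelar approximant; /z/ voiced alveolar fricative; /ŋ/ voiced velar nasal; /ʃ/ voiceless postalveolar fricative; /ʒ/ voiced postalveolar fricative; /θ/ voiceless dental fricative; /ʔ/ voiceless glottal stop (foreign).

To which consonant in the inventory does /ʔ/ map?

/k/ is closest: same manner (stop), place distance 2 (glottal→velar), same voicing; total 2. Next closest is /h/ at distance 4.

k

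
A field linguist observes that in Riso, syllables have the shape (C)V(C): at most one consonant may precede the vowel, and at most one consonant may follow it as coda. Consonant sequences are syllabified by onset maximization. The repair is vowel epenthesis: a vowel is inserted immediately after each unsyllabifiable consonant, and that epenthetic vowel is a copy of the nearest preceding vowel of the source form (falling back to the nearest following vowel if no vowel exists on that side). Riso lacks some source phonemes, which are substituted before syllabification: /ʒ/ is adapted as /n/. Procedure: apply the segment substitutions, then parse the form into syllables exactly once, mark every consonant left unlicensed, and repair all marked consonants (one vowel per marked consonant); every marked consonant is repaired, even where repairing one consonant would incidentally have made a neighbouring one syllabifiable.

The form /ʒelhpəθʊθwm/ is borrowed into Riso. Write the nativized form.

Substitution: /ʒ/ → /n/, giving /nelhpəθʊθwm/.
The consonants /h/, /w/, /m/ cannot be parsed into a legal (C)V(C) syllable (at most one coda consonant is licensed; onsets are limited to one consonant).
Epenthesis after each stranded consonant: /h/ → /he/, /w/ → /wʊ/, /m/ → /mʊ/.

nelhepəθʊθwʊmʊ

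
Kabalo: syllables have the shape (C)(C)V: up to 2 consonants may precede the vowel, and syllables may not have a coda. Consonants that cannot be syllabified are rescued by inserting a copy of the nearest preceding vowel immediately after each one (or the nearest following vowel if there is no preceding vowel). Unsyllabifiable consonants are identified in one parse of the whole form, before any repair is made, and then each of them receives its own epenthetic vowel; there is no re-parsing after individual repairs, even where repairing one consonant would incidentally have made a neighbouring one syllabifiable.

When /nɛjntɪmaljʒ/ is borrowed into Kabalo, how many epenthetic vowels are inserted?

The unsyllabifiable consonants are /j/, /l/, /j/, /ʒ/; each receives one epenthetic vowel.

4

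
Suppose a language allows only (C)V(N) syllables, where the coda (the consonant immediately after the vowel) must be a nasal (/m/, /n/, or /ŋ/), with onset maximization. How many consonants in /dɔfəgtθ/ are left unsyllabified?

3

Syllabifying with onset maximization leaves /g/, /t/, /θ/ stranded (only a nasal (/m/, /n/, or /ŋ/) is licensed in coda position; onsets are limited to one consonant).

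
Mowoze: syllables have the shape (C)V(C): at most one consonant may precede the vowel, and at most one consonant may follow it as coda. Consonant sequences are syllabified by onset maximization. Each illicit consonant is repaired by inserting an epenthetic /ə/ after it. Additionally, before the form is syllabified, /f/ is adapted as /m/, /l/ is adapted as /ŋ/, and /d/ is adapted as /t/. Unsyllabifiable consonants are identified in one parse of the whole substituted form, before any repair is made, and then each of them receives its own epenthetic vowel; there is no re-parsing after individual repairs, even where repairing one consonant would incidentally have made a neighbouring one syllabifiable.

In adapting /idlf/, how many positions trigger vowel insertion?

After substitution the input is /itŋm/.
The unsyllabifiable consonants are /ŋ/, /m/; each receives one epenthetic vowel.

2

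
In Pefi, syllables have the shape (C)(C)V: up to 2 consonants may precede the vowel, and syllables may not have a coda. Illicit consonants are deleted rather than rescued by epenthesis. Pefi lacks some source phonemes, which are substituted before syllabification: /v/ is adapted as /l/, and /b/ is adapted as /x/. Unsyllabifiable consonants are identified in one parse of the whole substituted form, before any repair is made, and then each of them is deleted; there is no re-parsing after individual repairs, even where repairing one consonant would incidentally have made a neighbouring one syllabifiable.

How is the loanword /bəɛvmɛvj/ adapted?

xəɛlmɛ

Substitution: /b/ → /x/, /v/ → /l/, giving /xəɛlmɛlj/.
Syllabifying with onset maximization leaves /l/, /j/ stranded (no codas are permitted; onsets may contain at most 2 consonants).
Deleting the stranded consonants removes /l/, /j/.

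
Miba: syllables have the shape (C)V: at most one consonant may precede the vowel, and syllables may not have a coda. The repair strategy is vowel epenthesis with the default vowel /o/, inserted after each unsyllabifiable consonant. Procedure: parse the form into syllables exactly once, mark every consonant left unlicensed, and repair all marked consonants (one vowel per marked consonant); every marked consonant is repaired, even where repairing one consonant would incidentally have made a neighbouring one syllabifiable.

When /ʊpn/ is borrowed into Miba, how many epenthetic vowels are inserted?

The unsyllabifiable consonants are /p/, /n/; each receives one epenthetic vowel.

2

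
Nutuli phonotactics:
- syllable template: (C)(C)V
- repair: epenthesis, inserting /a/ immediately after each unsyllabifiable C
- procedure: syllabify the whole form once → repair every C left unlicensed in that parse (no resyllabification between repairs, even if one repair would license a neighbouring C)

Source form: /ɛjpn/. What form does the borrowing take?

ɛjapana

Under (C)(C)V, the unsyllabifiable consonants are /j/, /p/, /n/ (no codas are permitted; onsets may contain at most 2 consonants).
Inserting the epenthetic vowel yields /j/ → /ja/, /p/ → /pa/, /n/ → /na/.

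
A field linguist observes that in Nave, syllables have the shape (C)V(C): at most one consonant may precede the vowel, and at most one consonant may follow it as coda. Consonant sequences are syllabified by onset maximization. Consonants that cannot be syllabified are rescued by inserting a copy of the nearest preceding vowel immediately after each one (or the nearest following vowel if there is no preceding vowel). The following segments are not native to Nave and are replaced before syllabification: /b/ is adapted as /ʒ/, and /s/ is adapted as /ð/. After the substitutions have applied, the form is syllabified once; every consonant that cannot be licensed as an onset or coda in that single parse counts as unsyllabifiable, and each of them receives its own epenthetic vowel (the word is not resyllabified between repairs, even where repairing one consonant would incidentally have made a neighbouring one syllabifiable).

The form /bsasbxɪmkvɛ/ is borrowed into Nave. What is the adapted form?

Substitution: /b/ → /ʒ/, /s/ → /ð/, giving /ʒðaðʒxɪmkvɛ/.
The consonants /ʒ/, /ʒ/, /k/ cannot be parsed into a legal (C)V(C) syllable (at most one coda consonant is licensed; onsets are limited to one consonant).
Each unlicensed consonant becomes the onset of a new syllable: /ʒ/ → /ʒa/, /ʒ/ → /ʒa/, /k/ → /kɪ/.

ʒaðaðʒaxɪmkɪvɛ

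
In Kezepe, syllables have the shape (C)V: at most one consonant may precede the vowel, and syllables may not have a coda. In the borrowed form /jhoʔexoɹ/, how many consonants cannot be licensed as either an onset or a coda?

Under (C)V, the unsyllabifiable consonants are /j/, /ɹ/ (no codas are permitted; onsets are limited to one consonant).

2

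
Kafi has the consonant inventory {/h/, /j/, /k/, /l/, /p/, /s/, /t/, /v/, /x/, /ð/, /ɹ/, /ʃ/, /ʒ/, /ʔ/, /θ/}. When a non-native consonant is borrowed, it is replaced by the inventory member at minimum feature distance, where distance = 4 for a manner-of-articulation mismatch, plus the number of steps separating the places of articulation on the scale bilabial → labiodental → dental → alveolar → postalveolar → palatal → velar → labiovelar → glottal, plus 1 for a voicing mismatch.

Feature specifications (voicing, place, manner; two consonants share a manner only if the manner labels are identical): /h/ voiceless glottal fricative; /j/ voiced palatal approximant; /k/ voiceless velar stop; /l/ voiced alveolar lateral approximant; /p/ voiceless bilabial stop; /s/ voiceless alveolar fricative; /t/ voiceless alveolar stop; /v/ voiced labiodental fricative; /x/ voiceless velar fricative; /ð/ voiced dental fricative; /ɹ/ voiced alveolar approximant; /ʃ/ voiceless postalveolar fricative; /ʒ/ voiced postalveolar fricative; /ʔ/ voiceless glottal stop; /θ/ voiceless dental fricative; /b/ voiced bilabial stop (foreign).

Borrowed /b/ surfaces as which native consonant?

/p/ is closest: same manner (stop), place distance 0 (bilabial→bilabial), voicing differs (+1); total 1. Next closest is /t/ at distance 4.

p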